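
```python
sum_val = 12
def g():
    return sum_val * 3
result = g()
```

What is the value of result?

Step 1: sum_val = 12 is defined globally.
Step 2: g() looks up sum_val from global scope = 12, then computes 12 * 3 = 36.
Step 3: result = 36

The answer is 36.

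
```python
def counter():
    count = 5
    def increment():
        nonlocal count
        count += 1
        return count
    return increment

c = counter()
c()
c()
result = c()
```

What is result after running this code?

Step 1: counter() creates closure with count = 5.
Step 2: Each c() call increments count via nonlocal. After 3 calls: 5 + 3 = 8.
Step 3: result = 8

The answer is 8.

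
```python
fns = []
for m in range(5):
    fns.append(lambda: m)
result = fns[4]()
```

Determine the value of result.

Step 1: The loop creates 5 lambdas, all referencing the same variable m.
Step 2: After the loop, m = 4 (final value).
Step 3: fns[4]() looks up m at call time and finds 4. This is the late binding gotcha. result = 4

The answer is 4.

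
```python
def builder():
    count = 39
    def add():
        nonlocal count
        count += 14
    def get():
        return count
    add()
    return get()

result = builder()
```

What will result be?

Step 1: count = 39. add() modifies it via nonlocal, get() reads it.
Step 2: add() makes count = 39 + 14 = 53.
Step 3: get() returns 53. result = 53

The answer is 53.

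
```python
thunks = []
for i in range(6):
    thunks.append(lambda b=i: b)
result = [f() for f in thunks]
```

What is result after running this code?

Step 1: Default arg b=i captures i at each iteration.
Step 2: Each lambda has its own default: 0, 1, ..., 5.
Step 3: result = [0, 1, 2, 3, 4, 5]

The answer is [0, 1, 2, 3, 4, 5].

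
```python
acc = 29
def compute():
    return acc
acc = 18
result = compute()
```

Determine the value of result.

Step 1: acc is first set to 29, then reassigned to 18.
Step 2: compute() is called after the reassignment, so it looks up the current global acc = 18.
Step 3: result = 18

The answer is 18.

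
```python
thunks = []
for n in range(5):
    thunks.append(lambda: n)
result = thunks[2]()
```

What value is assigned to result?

Step 1: The loop creates 5 lambdas, all referencing the same variable n.
Step 2: After the loop, n = 4 (final value).
Step 3: thunks[2]() looks up n at call time and finds 4. This is the late binding gotcha. result = 4

The answer is 4.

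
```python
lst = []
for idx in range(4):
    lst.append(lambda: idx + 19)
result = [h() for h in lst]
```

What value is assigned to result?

Step 1: All lambdas capture idx by reference. After the loop, idx = 3.
Step 2: Each call returns 3 + 19 = 22.
Step 3: result = [22, 22, 22, 22]

The answer is [22, 22, 22, 22].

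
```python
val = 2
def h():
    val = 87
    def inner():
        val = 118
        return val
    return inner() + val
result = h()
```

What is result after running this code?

Step 1: h() has local val = 87. inner() has local val = 118.
Step 2: inner() returns its local val = 118.
Step 3: h() returns 118 + its own val (87) = 205

The answer is 205.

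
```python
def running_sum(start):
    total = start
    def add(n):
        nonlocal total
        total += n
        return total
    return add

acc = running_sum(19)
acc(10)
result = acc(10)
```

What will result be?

Step 1: running_sum(19) creates closure with total = 19.
Step 2: First acc(10): total = 19 + 10 = 29.
Step 3: Second acc(10): total = 29 + 10 = 39. result = 39

The answer is 39.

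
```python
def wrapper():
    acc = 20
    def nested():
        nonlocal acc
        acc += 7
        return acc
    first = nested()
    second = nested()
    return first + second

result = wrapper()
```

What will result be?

Step 1: acc starts at 20.
Step 2: First call: acc = 20 + 7 = 27, returns 27.
Step 3: Second call: acc = 27 + 7 = 34, returns 34.
Step 4: result = 27 + 34 = 61

The answer is 61.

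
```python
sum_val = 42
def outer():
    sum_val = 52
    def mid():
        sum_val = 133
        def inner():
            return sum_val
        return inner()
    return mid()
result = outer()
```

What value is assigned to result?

Step 1: Three levels of shadowing: global 42, outer 52, mid 133.
Step 2: inner() finds sum_val = 133 in enclosing mid() scope.
Step 3: result = 133

The answer is 133.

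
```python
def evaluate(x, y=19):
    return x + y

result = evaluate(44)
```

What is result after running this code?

Step 1: evaluate(44) uses default y = 19.
Step 2: Returns 44 + 19 = 63.
Step 3: result = 63

The answer is 63.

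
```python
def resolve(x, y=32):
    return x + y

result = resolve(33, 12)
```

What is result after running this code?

Step 1: resolve(33, 12) overrides default y with 12.
Step 2: Returns 33 + 12 = 45.
Step 3: result = 45

The answer is 45.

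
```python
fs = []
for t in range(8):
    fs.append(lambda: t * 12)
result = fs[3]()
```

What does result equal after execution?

Step 1: All lambdas reference the same variable t (late binding).
Step 2: After the loop, t = 7. Every lambda returns t * 12.
Step 3: fs[3]() = 7 * 12 = 84

The answer is 84.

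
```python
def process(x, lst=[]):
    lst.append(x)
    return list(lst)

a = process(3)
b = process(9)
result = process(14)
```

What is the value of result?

Step 1: Default list is shared. list() creates copies for return values.
Step 2: Internal list grows: [3] -> [3, 9] -> [3, 9, 14].
Step 3: result = [3, 9, 14]

The answer is [3, 9, 14].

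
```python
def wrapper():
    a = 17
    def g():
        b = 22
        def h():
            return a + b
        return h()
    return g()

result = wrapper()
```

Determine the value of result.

Step 1: wrapper() defines a = 17. g() defines b = 22.
Step 2: h() accesses both from enclosing scopes: a = 17, b = 22.
Step 3: result = 17 + 22 = 39

The answer is 39.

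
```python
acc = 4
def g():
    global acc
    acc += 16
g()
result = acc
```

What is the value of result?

Step 1: acc = 4 globally.
Step 2: g() modifies global acc: acc += 16 = 20.
Step 3: result = 20

The answer is 20.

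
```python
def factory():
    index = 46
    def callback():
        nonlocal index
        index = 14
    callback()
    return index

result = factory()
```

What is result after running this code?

Step 1: factory() sets index = 46.
Step 2: callback() uses nonlocal to reassign index = 14.
Step 3: result = 14

The answer is 14.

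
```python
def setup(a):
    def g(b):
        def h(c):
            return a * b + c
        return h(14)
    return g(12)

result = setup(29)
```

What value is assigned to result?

Step 1: a = 29, b = 12, c = 14.
Step 2: h() computes a * b + c = 29 * 12 + 14 = 362.
Step 3: result = 362

The answer is 362.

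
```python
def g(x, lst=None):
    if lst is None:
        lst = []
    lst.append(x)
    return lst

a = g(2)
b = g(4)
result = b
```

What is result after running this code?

Step 1: None default with guard creates a NEW list each call.
Step 2: a = [2] (fresh list). b = [4] (another fresh list).
Step 3: result = [4] (this is the fix for mutable default)

The answer is [4].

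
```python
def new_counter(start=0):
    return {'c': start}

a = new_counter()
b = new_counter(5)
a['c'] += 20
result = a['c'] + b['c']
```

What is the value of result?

Step 1: new_counter() returns a new dict each call (immutable default 0).
Step 2: a = {'c': 0}, b = {'c': 5}.
Step 3: a['c'] += 20 = 20. result = 20 + 5 = 25

The answer is 25.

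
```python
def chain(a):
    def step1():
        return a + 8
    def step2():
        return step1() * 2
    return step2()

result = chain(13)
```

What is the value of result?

Step 1: chain(13) captures a = 13.
Step 2: step2() calls step1() which returns 13 + 8 = 21.
Step 3: step2() returns 21 * 2 = 42

The answer is 42.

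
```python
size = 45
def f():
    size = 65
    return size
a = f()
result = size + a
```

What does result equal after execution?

Step 1: Global size = 45. f() returns local size = 65.
Step 2: a = 65. Global size still = 45.
Step 3: result = 45 + 65 = 110

The answer is 110.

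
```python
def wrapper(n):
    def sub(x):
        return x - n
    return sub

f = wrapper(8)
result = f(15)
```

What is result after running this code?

Step 1: wrapper(8) creates a closure capturing n = 8.
Step 2: f(15) computes 15 - 8 = 7.
Step 3: result = 7

The answer is 7.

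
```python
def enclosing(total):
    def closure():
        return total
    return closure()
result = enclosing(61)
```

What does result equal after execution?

Step 1: enclosing(61) binds parameter total = 61.
Step 2: closure() looks up total in enclosing scope and finds the parameter total = 61.
Step 3: result = 61

The answer is 61.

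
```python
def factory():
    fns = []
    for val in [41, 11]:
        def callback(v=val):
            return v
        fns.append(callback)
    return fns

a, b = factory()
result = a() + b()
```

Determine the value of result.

Step 1: Default argument v=val captures val at each iteration.
Step 2: a() returns 41 (captured at first iteration), b() returns 11 (captured at second).
Step 3: result = 41 + 11 = 52

The answer is 52.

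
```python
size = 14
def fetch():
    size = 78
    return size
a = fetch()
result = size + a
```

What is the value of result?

Step 1: Global size = 14. fetch() returns local size = 78.
Step 2: a = 78. Global size still = 14.
Step 3: result = 14 + 78 = 92

The answer is 92.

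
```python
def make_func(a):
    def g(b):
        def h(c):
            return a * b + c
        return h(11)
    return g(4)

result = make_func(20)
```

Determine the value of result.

Step 1: a = 20, b = 4, c = 11.
Step 2: h() computes a * b + c = 20 * 4 + 11 = 91.
Step 3: result = 91

The answer is 91.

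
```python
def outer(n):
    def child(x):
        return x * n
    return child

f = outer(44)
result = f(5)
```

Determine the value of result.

Step 1: outer(44) creates a closure capturing n = 44.
Step 2: f(5) computes 5 * 44 = 220.
Step 3: result = 220

The answer is 220.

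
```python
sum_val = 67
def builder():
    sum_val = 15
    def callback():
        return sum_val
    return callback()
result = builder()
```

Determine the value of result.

Step 1: sum_val = 67 globally, but builder() defines sum_val = 15 locally.
Step 2: callback() looks up sum_val. Not in local scope, so checks enclosing scope (builder) and finds sum_val = 15.
Step 3: result = 15

The answer is 15.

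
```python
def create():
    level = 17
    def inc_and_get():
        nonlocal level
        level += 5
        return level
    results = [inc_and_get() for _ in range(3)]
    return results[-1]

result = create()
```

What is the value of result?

Step 1: level = 17.
Step 2: Three calls to inc_and_get(), each adding 5.
Step 3: Last value = 17 + 5 * 3 = 32

The answer is 32.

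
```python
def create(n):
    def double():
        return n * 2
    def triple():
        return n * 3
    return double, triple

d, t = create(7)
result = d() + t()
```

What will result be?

Step 1: Both closures capture the same n = 7.
Step 2: d() = 7 * 2 = 14, t() = 7 * 3 = 21.
Step 3: result = 14 + 21 = 35

The answer is 35.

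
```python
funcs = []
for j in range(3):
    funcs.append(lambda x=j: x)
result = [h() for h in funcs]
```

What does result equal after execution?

Step 1: Default arg x=j captures j at each iteration.
Step 2: Each lambda has its own default: 0, 1, ..., 2.
Step 3: result = [0, 1, 2]

The answer is [0, 1, 2].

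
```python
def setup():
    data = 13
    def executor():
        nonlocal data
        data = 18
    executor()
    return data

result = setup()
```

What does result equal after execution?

Step 1: setup() sets data = 13.
Step 2: executor() uses nonlocal to reassign data = 18.
Step 3: result = 18

The answer is 18.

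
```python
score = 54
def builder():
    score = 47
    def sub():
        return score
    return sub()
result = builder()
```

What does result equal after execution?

Step 1: score = 54 globally, but builder() defines score = 47 locally.
Step 2: sub() looks up score. Not in local scope, so checks enclosing scope (builder) and finds score = 47.
Step 3: result = 47

The answer is 47.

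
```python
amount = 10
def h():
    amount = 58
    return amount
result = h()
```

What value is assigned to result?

Step 1: Global amount = 10.
Step 2: h() creates local amount = 58, shadowing the global.
Step 3: Returns local amount = 58. result = 58

The answer is 58.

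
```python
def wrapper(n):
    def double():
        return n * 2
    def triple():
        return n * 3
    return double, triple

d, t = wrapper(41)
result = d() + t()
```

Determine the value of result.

Step 1: Both closures capture the same n = 41.
Step 2: d() = 41 * 2 = 82, t() = 41 * 3 = 123.
Step 3: result = 82 + 123 = 205

The answer is 205.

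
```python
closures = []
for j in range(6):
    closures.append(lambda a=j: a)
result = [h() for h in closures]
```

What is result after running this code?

Step 1: Default arg a=j captures j at each iteration.
Step 2: Each lambda has its own default: 0, 1, ..., 5.
Step 3: result = [0, 1, 2, 3, 4, 5]

The answer is [0, 1, 2, 3, 4, 5].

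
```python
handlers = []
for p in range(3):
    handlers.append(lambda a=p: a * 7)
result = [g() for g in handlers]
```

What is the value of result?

Step 1: Default arg a=p captures p at each iteration.
Step 2: handlers[k] has a defaulting to k, returns k * 7.
Step 3: result = [0, 7, 14]

The answer is [0, 7, 14].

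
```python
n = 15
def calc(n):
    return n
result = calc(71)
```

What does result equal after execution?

Step 1: Global n = 15.
Step 2: calc(71) takes parameter n = 71, which shadows the global.
Step 3: result = 71

The answer is 71.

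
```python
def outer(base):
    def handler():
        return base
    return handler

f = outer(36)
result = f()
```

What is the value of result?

Step 1: outer(36) creates closure capturing base = 36.
Step 2: f() returns the captured base = 36.
Step 3: result = 36

The answer is 36.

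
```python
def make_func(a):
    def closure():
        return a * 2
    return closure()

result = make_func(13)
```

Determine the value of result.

Step 1: make_func(13) binds parameter a = 13.
Step 2: closure() accesses a = 13 from enclosing scope.
Step 3: result = 13 * 2 = 26

The answer is 26.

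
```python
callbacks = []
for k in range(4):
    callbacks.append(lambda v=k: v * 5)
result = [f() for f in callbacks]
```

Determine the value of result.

Step 1: Default arg v=k captures k at each iteration.
Step 2: callbacks[k] has v defaulting to k, returns k * 5.
Step 3: result = [0, 5, 10, 15]

The answer is [0, 5, 10, 15].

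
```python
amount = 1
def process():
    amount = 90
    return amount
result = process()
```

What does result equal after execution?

Step 1: Global amount = 1.
Step 2: process() creates local amount = 90, shadowing the global.
Step 3: Returns local amount = 90. result = 90

The answer is 90.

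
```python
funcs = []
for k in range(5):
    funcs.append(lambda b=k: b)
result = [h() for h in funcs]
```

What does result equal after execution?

Step 1: Default arg b=k captures k at each iteration.
Step 2: Each lambda has its own default: 0, 1, ..., 4.
Step 3: result = [0, 1, 2, 3, 4]

The answer is [0, 1, 2, 3, 4].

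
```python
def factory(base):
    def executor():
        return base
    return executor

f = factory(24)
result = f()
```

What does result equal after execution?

Step 1: factory(24) creates closure capturing base = 24.
Step 2: f() returns the captured base = 24.
Step 3: result = 24

The answer is 24.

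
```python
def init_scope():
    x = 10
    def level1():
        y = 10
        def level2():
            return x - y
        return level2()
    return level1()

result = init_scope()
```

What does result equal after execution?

Step 1: x = 10 in init_scope. y = 10 in level1.
Step 2: level2() reads x = 10 and y = 10 from enclosing scopes.
Step 3: result = 10 - 10 = 0

The answer is 0.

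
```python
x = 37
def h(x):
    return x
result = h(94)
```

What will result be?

Step 1: Global x = 37.
Step 2: h(94) takes parameter x = 94, which shadows the global.
Step 3: result = 94

The answer is 94.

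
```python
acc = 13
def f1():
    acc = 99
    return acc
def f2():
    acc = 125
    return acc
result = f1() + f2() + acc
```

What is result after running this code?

Step 1: Each function shadows global acc with its own local.
Step 2: f1() returns 99, f2() returns 125.
Step 3: Global acc = 13 is unchanged. result = 99 + 125 + 13 = 237

The answer is 237.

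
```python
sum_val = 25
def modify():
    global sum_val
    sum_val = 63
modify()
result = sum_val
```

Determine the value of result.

Step 1: sum_val = 25 globally.
Step 2: modify() declares global sum_val and sets it to 63.
Step 3: After modify(), global sum_val = 63. result = 63

The answer is 63.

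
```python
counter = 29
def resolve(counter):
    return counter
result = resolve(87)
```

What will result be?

Step 1: Global counter = 29.
Step 2: resolve(87) takes parameter counter = 87, which shadows the global.
Step 3: result = 87

The answer is 87.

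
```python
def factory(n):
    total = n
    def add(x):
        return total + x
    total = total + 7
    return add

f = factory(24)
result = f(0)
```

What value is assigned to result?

Step 1: factory(24) sets total = 24, then total = 24 + 7 = 31.
Step 2: Closures capture by reference, so add sees total = 31.
Step 3: f(0) returns 31 + 0 = 31

The answer is 31.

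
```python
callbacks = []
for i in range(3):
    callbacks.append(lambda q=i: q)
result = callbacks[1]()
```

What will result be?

Step 1: Default argument q=i captures i's value at each iteration.
Step 2: callbacks[1] captured q = 1 when i was 1.
Step 3: result = 1

The answer is 1.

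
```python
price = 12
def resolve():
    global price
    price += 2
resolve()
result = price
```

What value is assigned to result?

Step 1: price = 12 globally.
Step 2: resolve() modifies global price: price += 2 = 14.
Step 3: result = 14

The answer is 14.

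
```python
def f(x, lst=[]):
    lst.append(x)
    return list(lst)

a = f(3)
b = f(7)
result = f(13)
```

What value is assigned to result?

Step 1: Default list is shared. list() creates copies for return values.
Step 2: Internal list grows: [3] -> [3, 7] -> [3, 7, 13].
Step 3: result = [3, 7, 13]

The answer is [3, 7, 13].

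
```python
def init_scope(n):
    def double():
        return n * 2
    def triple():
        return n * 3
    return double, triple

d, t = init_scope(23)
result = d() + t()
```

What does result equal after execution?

Step 1: Both closures capture the same n = 23.
Step 2: d() = 23 * 2 = 46, t() = 23 * 3 = 69.
Step 3: result = 46 + 69 = 115

The answer is 115.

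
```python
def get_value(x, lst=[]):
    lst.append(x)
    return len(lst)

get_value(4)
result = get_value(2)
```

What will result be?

Step 1: Mutable default list persists between calls.
Step 2: First call: lst = [4], len = 1. Second call: lst = [4, 2], len = 2.
Step 3: result = 2

The answer is 2.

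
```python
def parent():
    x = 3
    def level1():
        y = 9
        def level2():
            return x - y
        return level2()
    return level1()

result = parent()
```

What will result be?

Step 1: x = 3 in parent. y = 9 in level1.
Step 2: level2() reads x = 3 and y = 9 from enclosing scopes.
Step 3: result = 3 - 9 = -6

The answer is -6.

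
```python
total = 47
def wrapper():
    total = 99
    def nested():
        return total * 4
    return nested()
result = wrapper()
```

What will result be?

Step 1: wrapper() shadows global total with total = 99.
Step 2: nested() finds total = 99 in enclosing scope, computes 99 * 4 = 396.
Step 3: result = 396

The answer is 396.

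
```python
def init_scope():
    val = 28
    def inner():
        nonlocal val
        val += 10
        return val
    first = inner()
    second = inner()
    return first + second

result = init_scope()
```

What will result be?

Step 1: val starts at 28.
Step 2: First call: val = 28 + 10 = 38, returns 38.
Step 3: Second call: val = 38 + 10 = 48, returns 48.
Step 4: result = 38 + 48 = 86

The answer is 86.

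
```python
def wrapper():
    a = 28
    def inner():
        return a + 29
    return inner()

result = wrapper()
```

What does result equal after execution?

Step 1: wrapper() defines a = 28.
Step 2: inner() reads a = 28 from enclosing scope, returns 28 + 29 = 57.
Step 3: result = 57

The answer is 57.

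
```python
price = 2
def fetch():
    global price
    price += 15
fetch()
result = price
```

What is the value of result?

Step 1: price = 2 globally.
Step 2: fetch() modifies global price: price += 15 = 17.
Step 3: result = 17

The answer is 17.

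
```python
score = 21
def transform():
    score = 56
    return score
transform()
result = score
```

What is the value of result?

Step 1: Global score = 21.
Step 2: transform() creates local score = 56 (shadow, not modification).
Step 3: After transform() returns, global score is unchanged. result = 21

The answer is 21.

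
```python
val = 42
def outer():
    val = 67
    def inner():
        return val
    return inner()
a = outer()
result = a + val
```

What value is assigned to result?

Step 1: outer() has local val = 67. inner() reads from enclosing.
Step 2: outer() returns 67. Global val = 42 unchanged.
Step 3: result = 67 + 42 = 109

The answer is 109.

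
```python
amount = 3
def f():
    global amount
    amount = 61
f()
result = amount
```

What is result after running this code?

Step 1: amount = 3 globally.
Step 2: f() declares global amount and sets it to 61.
Step 3: After f(), global amount = 61. result = 61

The answer is 61.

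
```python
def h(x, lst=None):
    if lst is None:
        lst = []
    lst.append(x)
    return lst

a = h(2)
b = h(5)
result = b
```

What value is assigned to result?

Step 1: None default with guard creates a NEW list each call.
Step 2: a = [2] (fresh list). b = [5] (another fresh list).
Step 3: result = [5] (this is the fix for mutable default)

The answer is [5].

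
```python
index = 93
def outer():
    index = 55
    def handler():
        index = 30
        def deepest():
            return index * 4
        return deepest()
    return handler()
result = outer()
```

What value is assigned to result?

Step 1: deepest() looks up index through LEGB: not local, finds index = 30 in enclosing handler().
Step 2: Returns 30 * 4 = 120.
Step 3: result = 120

The answer is 120.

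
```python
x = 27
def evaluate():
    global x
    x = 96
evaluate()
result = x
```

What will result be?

Step 1: x = 27 globally.
Step 2: evaluate() declares global x and sets it to 96.
Step 3: After evaluate(), global x = 96. result = 96

The answer is 96.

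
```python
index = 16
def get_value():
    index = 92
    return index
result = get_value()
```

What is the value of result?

Step 1: Global index = 16.
Step 2: get_value() creates local index = 92, shadowing the global.
Step 3: Returns local index = 92. result = 92

The answer is 92.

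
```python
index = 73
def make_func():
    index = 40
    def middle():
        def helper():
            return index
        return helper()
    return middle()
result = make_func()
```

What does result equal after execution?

Step 1: make_func() defines index = 40. middle() and helper() have no local index.
Step 2: helper() checks local (none), enclosing middle() (none), enclosing make_func() and finds index = 40.
Step 3: result = 40

The answer is 40.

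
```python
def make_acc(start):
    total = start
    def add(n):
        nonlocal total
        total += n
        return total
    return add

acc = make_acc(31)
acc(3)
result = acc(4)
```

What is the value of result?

Step 1: make_acc(31) creates closure with total = 31.
Step 2: First acc(3): total = 31 + 3 = 34.
Step 3: Second acc(4): total = 34 + 4 = 38. result = 38

The answer is 38.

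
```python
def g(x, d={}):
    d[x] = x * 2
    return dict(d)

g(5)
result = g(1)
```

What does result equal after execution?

Step 1: Mutable default dict is shared across calls.
Step 2: First call adds 5: 10. Second call adds 1: 2.
Step 3: result = {5: 10, 1: 2}

The answer is {5: 10, 1: 2}.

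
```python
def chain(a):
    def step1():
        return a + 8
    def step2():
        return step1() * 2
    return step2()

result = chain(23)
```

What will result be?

Step 1: chain(23) captures a = 23.
Step 2: step2() calls step1() which returns 23 + 8 = 31.
Step 3: step2() returns 31 * 2 = 62

The answer is 62.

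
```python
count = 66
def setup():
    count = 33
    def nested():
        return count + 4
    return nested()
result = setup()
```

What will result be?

Step 1: setup() shadows global count with count = 33.
Step 2: nested() finds count = 33 in enclosing scope, computes 33 + 4 = 37.
Step 3: result = 37

The answer is 37.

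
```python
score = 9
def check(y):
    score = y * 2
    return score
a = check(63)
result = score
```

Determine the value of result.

Step 1: Global score = 9.
Step 2: check(63) creates local score = 63 * 2 = 126.
Step 3: Global score unchanged because no global keyword. result = 9

The answer is 9.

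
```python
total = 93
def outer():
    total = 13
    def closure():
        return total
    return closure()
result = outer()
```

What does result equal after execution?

Step 1: total = 93 globally, but outer() defines total = 13 locally.
Step 2: closure() looks up total. Not in local scope, so checks enclosing scope (outer) and finds total = 13.
Step 3: result = 13

The answer is 13.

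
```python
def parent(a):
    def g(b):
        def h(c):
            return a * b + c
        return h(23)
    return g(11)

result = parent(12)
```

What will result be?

Step 1: a = 12, b = 11, c = 23.
Step 2: h() computes a * b + c = 12 * 11 + 23 = 155.
Step 3: result = 155

The answer is 155.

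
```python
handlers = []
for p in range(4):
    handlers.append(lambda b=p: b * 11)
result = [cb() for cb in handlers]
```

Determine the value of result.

Step 1: Default arg b=p captures p at each iteration.
Step 2: handlers[k] has b defaulting to k, returns k * 11.
Step 3: result = [0, 11, 22, 33]

The answer is [0, 11, 22, 33].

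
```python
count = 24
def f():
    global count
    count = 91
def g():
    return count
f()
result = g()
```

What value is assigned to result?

Step 1: count = 24.
Step 2: f() sets global count = 91.
Step 3: g() reads global count = 91. result = 91

The answer is 91.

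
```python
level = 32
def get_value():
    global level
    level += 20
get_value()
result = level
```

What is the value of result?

Step 1: level = 32 globally.
Step 2: get_value() modifies global level: level += 20 = 52.
Step 3: result = 52

The answer is 52.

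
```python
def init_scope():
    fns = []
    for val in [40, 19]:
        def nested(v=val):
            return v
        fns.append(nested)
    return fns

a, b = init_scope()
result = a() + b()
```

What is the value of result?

Step 1: Default argument v=val captures val at each iteration.
Step 2: a() returns 40 (captured at first iteration), b() returns 19 (captured at second).
Step 3: result = 40 + 19 = 59

The answer is 59.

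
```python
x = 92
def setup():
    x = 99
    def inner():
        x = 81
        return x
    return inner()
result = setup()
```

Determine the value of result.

Step 1: Three scopes define x: global (92), setup (99), inner (81).
Step 2: inner() has its own local x = 81, which shadows both enclosing and global.
Step 3: result = 81 (local wins in LEGB)

The answer is 81.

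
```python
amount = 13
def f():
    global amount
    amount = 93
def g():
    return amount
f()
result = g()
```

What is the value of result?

Step 1: amount = 13.
Step 2: f() sets global amount = 93.
Step 3: g() reads global amount = 93. result = 93

The answer is 93.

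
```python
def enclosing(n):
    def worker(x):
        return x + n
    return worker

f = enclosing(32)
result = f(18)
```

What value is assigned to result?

Step 1: enclosing(32) creates a closure that captures n = 32.
Step 2: f(18) calls the closure with x = 18, returning 18 + 32 = 50.
Step 3: result = 50

The answer is 50.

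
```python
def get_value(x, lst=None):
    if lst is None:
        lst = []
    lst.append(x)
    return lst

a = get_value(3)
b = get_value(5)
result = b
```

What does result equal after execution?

Step 1: None default with guard creates a NEW list each call.
Step 2: a = [3] (fresh list). b = [5] (another fresh list).
Step 3: result = [5] (this is the fix for mutable default)

The answer is [5].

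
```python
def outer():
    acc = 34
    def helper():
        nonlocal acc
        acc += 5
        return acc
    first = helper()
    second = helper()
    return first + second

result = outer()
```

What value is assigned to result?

Step 1: acc starts at 34.
Step 2: First call: acc = 34 + 5 = 39, returns 39.
Step 3: Second call: acc = 39 + 5 = 44, returns 44.
Step 4: result = 39 + 44 = 83

The answer is 83.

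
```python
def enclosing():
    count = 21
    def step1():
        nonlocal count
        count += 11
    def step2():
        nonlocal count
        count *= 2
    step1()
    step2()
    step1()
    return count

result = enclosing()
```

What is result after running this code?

Step 1: count = 21.
Step 2: step1(): count = 21 + 11 = 32.
Step 3: step2(): count = 32 * 2 = 64.
Step 4: step1(): count = 64 + 11 = 75. result = 75

The answer is 75.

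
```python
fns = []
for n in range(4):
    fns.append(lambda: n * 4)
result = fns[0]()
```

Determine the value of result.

Step 1: All lambdas reference the same variable n (late binding).
Step 2: After the loop, n = 3. Every lambda returns n * 4.
Step 3: fns[0]() = 3 * 4 = 12

The answer is 12.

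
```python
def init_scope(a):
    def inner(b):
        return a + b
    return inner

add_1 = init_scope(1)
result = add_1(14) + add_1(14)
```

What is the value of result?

Step 1: add_1 captures a = 1.
Step 2: add_1(14) = 1 + 14 = 15, called twice.
Step 3: result = 15 + 15 = 30

The answer is 30.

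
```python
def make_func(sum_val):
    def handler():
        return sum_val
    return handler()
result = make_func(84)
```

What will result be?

Step 1: make_func(84) binds parameter sum_val = 84.
Step 2: handler() looks up sum_val in enclosing scope and finds the parameter sum_val = 84.
Step 3: result = 84

The answer is 84.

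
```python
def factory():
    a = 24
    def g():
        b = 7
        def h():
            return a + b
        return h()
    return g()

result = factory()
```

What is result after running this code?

Step 1: factory() defines a = 24. g() defines b = 7.
Step 2: h() accesses both from enclosing scopes: a = 24, b = 7.
Step 3: result = 24 + 7 = 31

The answer is 31.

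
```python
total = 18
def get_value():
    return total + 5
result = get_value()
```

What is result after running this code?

Step 1: total = 18 is defined globally.
Step 2: get_value() looks up total from global scope = 18, then computes 18 + 5 = 23.
Step 3: result = 23

The answer is 23.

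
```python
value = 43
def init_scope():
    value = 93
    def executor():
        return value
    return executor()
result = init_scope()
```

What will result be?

Step 1: value = 43 globally, but init_scope() defines value = 93 locally.
Step 2: executor() looks up value. Not in local scope, so checks enclosing scope (init_scope) and finds value = 93.
Step 3: result = 93

The answer is 93.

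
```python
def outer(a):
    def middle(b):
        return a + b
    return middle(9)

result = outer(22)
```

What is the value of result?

Step 1: outer(22) passes a = 22.
Step 2: middle(9) has b = 9, reads a = 22 from enclosing.
Step 3: result = 22 + 9 = 31

The answer is 31.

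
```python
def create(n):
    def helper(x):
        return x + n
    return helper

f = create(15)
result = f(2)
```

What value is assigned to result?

Step 1: create(15) creates a closure that captures n = 15.
Step 2: f(2) calls the closure with x = 2, returning 2 + 15 = 17.
Step 3: result = 17

The answer is 17.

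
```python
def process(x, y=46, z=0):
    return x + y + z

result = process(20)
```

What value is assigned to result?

Step 1: process(20) uses defaults y = 46, z = 0.
Step 2: Returns 20 + 46 + 0 = 66.
Step 3: result = 66

The answer is 66.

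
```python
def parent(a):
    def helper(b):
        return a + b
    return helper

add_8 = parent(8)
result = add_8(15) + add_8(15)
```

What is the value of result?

Step 1: add_8 captures a = 8.
Step 2: add_8(15) = 8 + 15 = 23, called twice.
Step 3: result = 23 + 23 = 46

The answer is 46.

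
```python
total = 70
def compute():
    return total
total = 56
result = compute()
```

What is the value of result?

Step 1: total is first set to 70, then reassigned to 56.
Step 2: compute() is called after the reassignment, so it looks up the current global total = 56.
Step 3: result = 56

The answer is 56.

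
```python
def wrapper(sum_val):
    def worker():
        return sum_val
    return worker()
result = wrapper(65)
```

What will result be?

Step 1: wrapper(65) binds parameter sum_val = 65.
Step 2: worker() looks up sum_val in enclosing scope and finds the parameter sum_val = 65.
Step 3: result = 65

The answer is 65.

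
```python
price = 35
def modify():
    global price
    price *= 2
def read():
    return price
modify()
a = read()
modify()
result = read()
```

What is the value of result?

Step 1: price = 35.
Step 2: First modify(): price = 35 * 2 = 70.
Step 3: Second modify(): price = 70 * 2 = 140.
Step 4: read() returns 140

The answer is 140.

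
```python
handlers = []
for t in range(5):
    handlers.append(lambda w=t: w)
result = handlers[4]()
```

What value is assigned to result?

Step 1: Default argument w=t captures t's value at each iteration.
Step 2: handlers[4] captured w = 4 when t was 4.
Step 3: result = 4

The answer is 4.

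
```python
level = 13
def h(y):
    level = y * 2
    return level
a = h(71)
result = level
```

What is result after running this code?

Step 1: Global level = 13.
Step 2: h(71) creates local level = 71 * 2 = 142.
Step 3: Global level unchanged because no global keyword. result = 13

The answer is 13.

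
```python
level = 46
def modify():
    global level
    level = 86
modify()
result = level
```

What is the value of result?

Step 1: level = 46 globally.
Step 2: modify() declares global level and sets it to 86.
Step 3: After modify(), global level = 86. result = 86

The answer is 86.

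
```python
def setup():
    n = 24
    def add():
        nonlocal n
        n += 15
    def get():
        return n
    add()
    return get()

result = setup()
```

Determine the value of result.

Step 1: n = 24. add() modifies it via nonlocal, get() reads it.
Step 2: add() makes n = 24 + 15 = 39.
Step 3: get() returns 39. result = 39

The answer is 39.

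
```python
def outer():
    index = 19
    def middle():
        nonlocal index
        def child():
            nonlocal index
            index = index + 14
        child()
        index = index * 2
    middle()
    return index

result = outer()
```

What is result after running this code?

Step 1: index = 19.
Step 2: child() adds 14: index = 19 + 14 = 33.
Step 3: middle() doubles: index = 33 * 2 = 66.
Step 4: result = 66

The answer is 66.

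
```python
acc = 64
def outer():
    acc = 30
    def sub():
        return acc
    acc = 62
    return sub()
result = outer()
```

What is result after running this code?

Step 1: outer() sets acc = 30, then later acc = 62.
Step 2: sub() is called after acc is reassigned to 62. Closures capture variables by reference, not by value.
Step 3: result = 62

The answer is 62.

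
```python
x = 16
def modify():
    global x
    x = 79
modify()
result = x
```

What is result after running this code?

Step 1: x = 16 globally.
Step 2: modify() declares global x and sets it to 79.
Step 3: After modify(), global x = 79. result = 79

The answer is 79.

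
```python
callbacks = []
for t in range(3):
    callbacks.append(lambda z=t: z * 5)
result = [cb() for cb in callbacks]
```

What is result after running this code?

Step 1: Default arg z=t captures t at each iteration.
Step 2: callbacks[k] has z defaulting to k, returns k * 5.
Step 3: result = [0, 5, 10]

The answer is [0, 5, 10].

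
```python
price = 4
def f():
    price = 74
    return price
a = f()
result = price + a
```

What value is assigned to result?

Step 1: Global price = 4. f() returns local price = 74.
Step 2: a = 74. Global price still = 4.
Step 3: result = 4 + 74 = 78

The answer is 78.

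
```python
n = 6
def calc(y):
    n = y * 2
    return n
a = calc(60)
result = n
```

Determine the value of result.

Step 1: Global n = 6.
Step 2: calc(60) creates local n = 60 * 2 = 120.
Step 3: Global n unchanged because no global keyword. result = 6

The answer is 6.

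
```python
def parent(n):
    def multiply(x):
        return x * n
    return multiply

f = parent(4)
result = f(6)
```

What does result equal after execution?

Step 1: parent(4) returns multiply closure with n = 4.
Step 2: f(6) computes 6 * 4 = 24.
Step 3: result = 24

The answer is 24.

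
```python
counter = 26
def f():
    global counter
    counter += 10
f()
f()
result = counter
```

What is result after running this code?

Step 1: counter = 26.
Step 2: First f(): counter = 26 + 10 = 36.
Step 3: Second f(): counter = 36 + 10 = 46. result = 46

The answer is 46.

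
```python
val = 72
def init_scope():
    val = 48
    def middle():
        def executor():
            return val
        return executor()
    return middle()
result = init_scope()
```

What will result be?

Step 1: init_scope() defines val = 48. middle() and executor() have no local val.
Step 2: executor() checks local (none), enclosing middle() (none), enclosing init_scope() and finds val = 48.
Step 3: result = 48

The answer is 48.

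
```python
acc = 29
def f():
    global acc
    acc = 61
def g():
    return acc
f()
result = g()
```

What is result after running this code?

Step 1: acc = 29.
Step 2: f() sets global acc = 61.
Step 3: g() reads global acc = 61. result = 61

The answer is 61.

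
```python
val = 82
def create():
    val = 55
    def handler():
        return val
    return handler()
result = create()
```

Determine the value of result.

Step 1: val = 82 globally, but create() defines val = 55 locally.
Step 2: handler() looks up val. Not in local scope, so checks enclosing scope (create) and finds val = 55.
Step 3: result = 55

The answer is 55.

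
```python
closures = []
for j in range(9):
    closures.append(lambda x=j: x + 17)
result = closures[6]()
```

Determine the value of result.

Step 1: Default argument x=j captures j's value at definition time.
Step 2: closures[6] was defined when j = 6, so x defaults to 6.
Step 3: result = 6 + 17 = 23 (default arg fixes the late binding issue)

The answer is 23.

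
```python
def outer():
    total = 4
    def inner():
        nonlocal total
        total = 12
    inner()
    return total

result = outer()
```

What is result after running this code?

Step 1: outer() sets total = 4.
Step 2: inner() uses nonlocal to reassign total = 12.
Step 3: result = 12

The answer is 12.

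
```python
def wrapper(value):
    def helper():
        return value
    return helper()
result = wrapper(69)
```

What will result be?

Step 1: wrapper(69) binds parameter value = 69.
Step 2: helper() looks up value in enclosing scope and finds the parameter value = 69.
Step 3: result = 69

The answer is 69.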